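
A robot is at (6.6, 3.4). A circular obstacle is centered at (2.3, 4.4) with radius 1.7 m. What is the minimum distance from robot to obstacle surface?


center_dist = sqrt((6.6-2.3)^2 + (3.4-4.4)^2)
= sqrt(18.49 + 1.0)
= 4.4147
min_dist = center_dist - radius = 4.4147 - 1.7 = 2.7147 m


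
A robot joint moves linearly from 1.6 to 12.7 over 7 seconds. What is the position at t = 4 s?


s = t/T = 4/7 = 0.5714
p(t) = p0 + (pf-p0)*s
= 1.6 + (12.7 - 1.6) * 0.5714
= 7.9429


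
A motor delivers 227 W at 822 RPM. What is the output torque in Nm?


omega = 822 * 2*pi/60 = 86.0796 rad/s
tau = P / omega = 227 / 86.0796
= 2.6371 Nm


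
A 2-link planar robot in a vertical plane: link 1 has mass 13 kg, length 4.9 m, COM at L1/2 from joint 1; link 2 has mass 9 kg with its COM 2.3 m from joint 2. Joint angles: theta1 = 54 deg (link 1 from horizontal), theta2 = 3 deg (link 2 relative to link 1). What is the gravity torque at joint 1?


Horizontal distance from joint 1 to link-1 COM:
  x_c1 = (L1/2)*cos(t1) = 2.45 * 0.5878 = 1.4401 m
Horizontal distance from joint 1 to link-2 COM:
  x_c2 = L1*cos(t1) + Lc2*cos(t1+t2)
       = 4.9*0.5878 + 2.3*0.5446 = 4.1328 m
tau1 = m1*g*x_c1 + m2*g*x_c2
     = 13*9.81*1.4401 + 9*9.81*4.1328
     = 183.6526 + 364.8865
     = 548.5391 Nm


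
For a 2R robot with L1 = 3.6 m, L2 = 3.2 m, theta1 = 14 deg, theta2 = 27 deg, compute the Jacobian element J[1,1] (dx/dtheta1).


J[1,1] = -L1*sin(t1) - L2*sin(t1+t2)
= -3.6*sin(14) - 3.2*sin(41)
= -2.9703


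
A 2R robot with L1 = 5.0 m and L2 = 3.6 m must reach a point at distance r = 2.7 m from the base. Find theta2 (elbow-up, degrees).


cos(theta2) = (r^2 - L1^2 - L2^2) / (2*L1*L2)
cos(theta2) = (7.29 - 25.0 - 12.96) / 36.0
cos(theta2) = -0.851944
theta2 = 148.4238 degrees


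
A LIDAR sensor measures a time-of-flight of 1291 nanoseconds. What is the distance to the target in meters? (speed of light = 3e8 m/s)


tof = 1291 ns = 1.291e-06 s
dist = c * tof / 2
= 3e8 * 1.291e-06 / 2
= 193.65 m


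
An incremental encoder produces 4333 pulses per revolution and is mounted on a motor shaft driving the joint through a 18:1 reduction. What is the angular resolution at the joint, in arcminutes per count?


counts per rev = 4333
effective counts at joint = 4333 * 18 = 77994
resolution = 360*60 / 77994
= 0.2769 arcmin/count


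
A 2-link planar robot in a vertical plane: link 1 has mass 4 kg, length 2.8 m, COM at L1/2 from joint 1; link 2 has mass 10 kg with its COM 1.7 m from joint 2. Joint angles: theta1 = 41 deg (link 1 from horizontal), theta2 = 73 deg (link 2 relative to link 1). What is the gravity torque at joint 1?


Horizontal distance from joint 1 to link-1 COM:
  x_c1 = (L1/2)*cos(t1) = 1.4 * 0.7547 = 1.0566 m
Horizontal distance from joint 1 to link-2 COM:
  x_c2 = L1*cos(t1) + Lc2*cos(t1+t2)
       = 2.8*0.7547 + 1.7*-0.4067 = 1.4217 m
tau1 = m1*g*x_c1 + m2*g*x_c2
     = 4*9.81*1.0566 + 10*9.81*1.4217
     = 41.4607 + 139.4722
     = 180.9329 Nm


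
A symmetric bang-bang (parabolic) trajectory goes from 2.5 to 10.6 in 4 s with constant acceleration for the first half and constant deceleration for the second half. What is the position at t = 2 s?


Symmetric rest-to-rest: each phase covers (pf-p0)/2 in time T/2. 0.5*a*(T/2)^2 = (pf-p0)/2 => a = 4*(pf-p0)/T^2
a = 4*(10.6-2.5)/4^2 = 2.025
t = 2 is in the acceleration phase (t <= T/2).
p = p0 + 0.5*a*t^2 = 2.5 + 0.5*2.025*2^2
= 6.55


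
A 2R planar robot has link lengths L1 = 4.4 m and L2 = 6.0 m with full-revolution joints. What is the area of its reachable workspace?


r_max = L1 + L2 = 10.4 m
r_min = |L1 - L2| = 1.6 m
Area = pi*(r_max^2 - r_min^2)
= pi*(108.16 - 2.56)
= pi * 105.6
= 331.7522 m^2


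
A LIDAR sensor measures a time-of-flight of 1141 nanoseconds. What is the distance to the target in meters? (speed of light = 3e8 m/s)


tof = 1141 ns = 1.141e-06 s
dist = c * tof / 2
= 3e8 * 1.141e-06 / 2
= 171.15 m


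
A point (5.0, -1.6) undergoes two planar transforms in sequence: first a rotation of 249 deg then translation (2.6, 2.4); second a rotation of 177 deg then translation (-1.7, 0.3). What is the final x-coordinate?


After transform 1:
x1 = cos(249)*5.0 - sin(249)*-1.6 + 2.6 = -0.6856
y1 = sin(249)*5.0 + cos(249)*-1.6 + 2.4 = -1.6945
After transform 2:
x2 = cos(177)*-0.6856 - sin(177)*-1.6945 + -1.7
= -0.9267


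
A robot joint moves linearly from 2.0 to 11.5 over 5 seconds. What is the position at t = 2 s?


s = t/T = 2/5 = 0.4
p(t) = p0 + (pf-p0)*s
= 2.0 + (11.5 - 2.0) * 0.4
= 5.8


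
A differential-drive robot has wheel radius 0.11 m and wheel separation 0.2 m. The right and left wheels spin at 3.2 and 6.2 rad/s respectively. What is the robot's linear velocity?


vR = r*wR = 0.11*3.2 = 0.352 m/s
vL = r*wL = 0.11*6.2 = 0.682 m/s
v = (vR+vL)/2 = 0.517 m/s
omega = (vR-vL)/L = -1.65 rad/s
linear velocity = 0.517 m/s


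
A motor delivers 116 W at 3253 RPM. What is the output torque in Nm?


omega = 3253 * 2*pi/60 = 340.6534 rad/s
tau = P / omega = 116 / 340.6534
= 0.3405 Nm


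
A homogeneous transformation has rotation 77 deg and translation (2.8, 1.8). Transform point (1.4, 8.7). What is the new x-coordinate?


x' = cos(theta)*px - sin(theta)*py + tx
= 0.225*1.4 - 0.9744*8.7 + 2.8
= -5.3621


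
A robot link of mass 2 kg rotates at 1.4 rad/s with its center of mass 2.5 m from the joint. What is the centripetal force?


F = m * omega^2 * r
= 2 * 1.4^2 * 2.5
= 2 * 1.96 * 2.5
= 9.8 N


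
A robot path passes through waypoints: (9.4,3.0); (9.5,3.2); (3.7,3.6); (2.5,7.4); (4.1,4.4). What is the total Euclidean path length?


Segment lengths:
  seg1 = sqrt((0.1)^2 + (0.2)^2) = 0.2236
  seg2 = sqrt((-5.8)^2 + (0.4)^2) = 5.8138
  seg3 = sqrt((-1.2)^2 + (3.8)^2) = 3.985
  seg4 = sqrt((1.6)^2 + (-3.0)^2) = 3.4
Total = 13.4224


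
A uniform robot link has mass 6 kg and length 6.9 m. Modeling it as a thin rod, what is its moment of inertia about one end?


I = (1/3) * m * L^2
= (1/3) * 6 * 6.9^2
= 0.333333 * 6 * 47.61
= 95.22 kg*m^2


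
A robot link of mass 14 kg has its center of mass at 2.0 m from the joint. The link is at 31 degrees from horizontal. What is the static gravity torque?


tau = m*g*L*cos(angle)
= 14 * 9.81 * 2.0 * cos(31 deg)
= 14 * 9.81 * 2.0 * 0.8572
= 235.4467 Nm


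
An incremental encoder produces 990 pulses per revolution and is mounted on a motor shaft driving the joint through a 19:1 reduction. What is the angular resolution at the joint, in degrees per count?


counts per rev = 990
effective counts at joint = 990 * 19 = 18810
resolution = 360 / 18810
= 0.0191 deg/count


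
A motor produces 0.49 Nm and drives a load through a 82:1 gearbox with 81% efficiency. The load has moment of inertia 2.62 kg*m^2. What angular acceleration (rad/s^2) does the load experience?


tau_out = tau_motor * N * eta
= 0.49 * 82 * 0.81 = 32.5458 Nm
alpha = tau_out / I = 32.5458 / 2.62
= 12.4221 rad/s^2


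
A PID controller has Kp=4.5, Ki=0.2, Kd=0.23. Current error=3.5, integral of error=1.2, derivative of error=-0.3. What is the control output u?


u = Kp*e + Ki*int(e) + Kd*de/dt
= 4.5*3.5 + 0.2*1.2 + 0.23*(-0.3)
= 15.75 + 0.24 + -0.069
= 15.921


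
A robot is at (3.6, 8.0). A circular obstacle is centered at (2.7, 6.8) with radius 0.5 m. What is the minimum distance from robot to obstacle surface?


center_dist = sqrt((3.6-2.7)^2 + (8.0-6.8)^2)
= sqrt(0.81 + 1.44)
= 1.5
min_dist = center_dist - radius = 1.5 - 0.5 = 1.0 m


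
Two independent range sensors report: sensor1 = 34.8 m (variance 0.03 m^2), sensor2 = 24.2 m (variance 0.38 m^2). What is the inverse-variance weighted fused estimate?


w1 = (1/var1) / (1/var1 + 1/var2)
   = 33.3333 / (33.3333 + 2.6316) = 0.9268
w2 = 1 - w1 = 0.0732
fused = w1*s1 + w2*s2 = 32.2537 + 1.7707
= 34.0244 m


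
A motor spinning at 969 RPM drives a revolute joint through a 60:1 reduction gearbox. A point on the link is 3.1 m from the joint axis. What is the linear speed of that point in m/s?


omega_motor = 969 * 2*pi/60 = 101.4734 rad/s
omega_joint = omega_motor / 60 = 1.6912 rad/s
v = omega_joint * r = 1.6912 * 3.1
= 5.2428 m/s


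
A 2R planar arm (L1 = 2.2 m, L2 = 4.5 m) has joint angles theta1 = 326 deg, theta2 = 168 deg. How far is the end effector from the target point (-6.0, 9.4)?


End effector via forward kinematics:
x = L1*cos(t1) + L2*cos(t1+t2) = -1.3021
y = L1*sin(t1) + L2*sin(t1+t2) = 2.0068
Distance to target:
d = sqrt((-6.0 - -1.3021)^2 + (9.4 - 2.0068)^2)
= sqrt(22.0705 + 54.6593)
= 8.7596 m


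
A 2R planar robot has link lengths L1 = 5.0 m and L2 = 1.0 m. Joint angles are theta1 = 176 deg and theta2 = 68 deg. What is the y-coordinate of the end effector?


Convert angles to radians: theta1 = 3.0718, theta2 = 1.1868
y = L1*sin(theta1) + L2*sin(theta1+theta2)
y = 0.3488 + -0.8988
y = -0.55


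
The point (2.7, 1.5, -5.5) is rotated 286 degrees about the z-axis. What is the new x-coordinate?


Rotation about z-axis: x' = x*cos(theta) - y*sin(theta)
= 2.7 * 0.2756 - 1.5 * -0.9613
= 2.1861


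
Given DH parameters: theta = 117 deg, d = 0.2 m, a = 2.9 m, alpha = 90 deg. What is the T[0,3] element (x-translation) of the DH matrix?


T[0,3] = a * cos(theta)
= 2.9 * cos(117 deg)
= 2.9 * -0.454
= -1.3166


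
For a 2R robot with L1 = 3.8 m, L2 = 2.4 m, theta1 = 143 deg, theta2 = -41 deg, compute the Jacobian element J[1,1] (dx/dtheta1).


J[1,1] = -L1*sin(t1) - L2*sin(t1+t2)
= -3.8*sin(143) - 2.4*sin(102)
= -4.6345


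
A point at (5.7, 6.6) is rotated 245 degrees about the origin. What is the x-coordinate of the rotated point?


x' = x*cos(theta) - y*sin(theta)
cos(245 deg) = -0.4226, sin(245 deg) = -0.9063
x' = 5.7 * -0.4226 - 6.6 * -0.9063
= -2.4089 - -5.9816
= 3.5727


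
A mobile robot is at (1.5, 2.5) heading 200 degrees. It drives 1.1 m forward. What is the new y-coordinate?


y_new = y0 + d*sin(theta)
= 2.5 + 1.1*sin(200)
= 2.5 + -0.3762
= 2.1238


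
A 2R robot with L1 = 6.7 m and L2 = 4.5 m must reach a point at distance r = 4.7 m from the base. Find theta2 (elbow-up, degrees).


cos(theta2) = (r^2 - L1^2 - L2^2) / (2*L1*L2)
cos(theta2) = (22.09 - 44.89 - 20.25) / 60.3
cos(theta2) = -0.71393
theta2 = 135.5556 degrees


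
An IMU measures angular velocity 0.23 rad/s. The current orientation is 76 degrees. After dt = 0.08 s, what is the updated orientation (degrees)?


delta_theta = w * dt = 0.23 * 0.08 = 0.0184 rad
= 1.0542 deg
theta_new = 76 + 1.0542 = 77.0542 deg


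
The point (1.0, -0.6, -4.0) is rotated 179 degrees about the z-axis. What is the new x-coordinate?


Rotation about z-axis: x' = x*cos(theta) - y*sin(theta)
= 1.0 * -0.9998 - -0.6 * 0.0175
= -0.9894


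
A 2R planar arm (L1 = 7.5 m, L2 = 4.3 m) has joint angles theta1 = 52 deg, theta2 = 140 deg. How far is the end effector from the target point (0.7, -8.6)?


End effector via forward kinematics:
x = L1*cos(t1) + L2*cos(t1+t2) = 0.4114
y = L1*sin(t1) + L2*sin(t1+t2) = 5.0161
Distance to target:
d = sqrt((0.7 - 0.4114)^2 + (-8.6 - 5.0161)^2)
= sqrt(0.0833 + 185.3971)
= 13.6191 m


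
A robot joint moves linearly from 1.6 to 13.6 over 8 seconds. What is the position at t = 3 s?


s = t/T = 3/8 = 0.375
p(t) = p0 + (pf-p0)*s
= 1.6 + (13.6 - 1.6) * 0.375
= 6.1


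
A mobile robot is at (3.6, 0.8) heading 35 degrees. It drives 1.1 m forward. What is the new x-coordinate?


x_new = x0 + d*cos(theta)
= 3.6 + 1.1*cos(35)
= 3.6 + 0.9011
= 4.5011


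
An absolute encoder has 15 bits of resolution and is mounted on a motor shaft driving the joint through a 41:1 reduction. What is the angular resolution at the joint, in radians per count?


counts = 2^15 = 32768
effective counts at joint = 32768 * 41 = 1343488
resolution = 2*pi / 1343488
= 4.6768e-06 rad/count


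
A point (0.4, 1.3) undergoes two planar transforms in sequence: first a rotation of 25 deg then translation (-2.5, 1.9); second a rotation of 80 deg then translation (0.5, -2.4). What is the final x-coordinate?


After transform 1:
x1 = cos(25)*0.4 - sin(25)*1.3 + -2.5 = -2.6869
y1 = sin(25)*0.4 + cos(25)*1.3 + 1.9 = 3.2472
After transform 2:
x2 = cos(80)*-2.6869 - sin(80)*3.2472 + 0.5
= -3.1645


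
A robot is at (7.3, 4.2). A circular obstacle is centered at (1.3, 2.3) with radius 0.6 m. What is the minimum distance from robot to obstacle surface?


center_dist = sqrt((7.3-1.3)^2 + (4.2-2.3)^2)
= sqrt(36.0 + 3.61)
= 6.2936
min_dist = center_dist - radius = 6.2936 - 0.6 = 5.6936 m


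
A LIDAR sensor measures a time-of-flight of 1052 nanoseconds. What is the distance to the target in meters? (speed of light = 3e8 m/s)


tof = 1052 ns = 1.052e-06 s
dist = c * tof / 2
= 3e8 * 1.052e-06 / 2
= 157.8 m


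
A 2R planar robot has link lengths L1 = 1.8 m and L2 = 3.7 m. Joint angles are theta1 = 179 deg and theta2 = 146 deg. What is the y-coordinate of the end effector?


Convert angles to radians: theta1 = 3.1241, theta2 = 2.5482
y = L1*sin(theta1) + L2*sin(theta1+theta2)
y = 0.0314 + -2.1222
y = -2.0908


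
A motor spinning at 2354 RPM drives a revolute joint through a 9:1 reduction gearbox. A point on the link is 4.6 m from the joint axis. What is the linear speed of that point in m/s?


omega_motor = 2354 * 2*pi/60 = 246.5103 rad/s
omega_joint = omega_motor / 9 = 27.39 rad/s
v = omega_joint * r = 27.39 * 4.6
= 125.9942 m/s


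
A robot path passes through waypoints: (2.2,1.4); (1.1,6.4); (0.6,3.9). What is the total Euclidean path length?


Segment lengths:
  seg1 = sqrt((-1.1)^2 + (5.0)^2) = 5.1196
  seg2 = sqrt((-0.5)^2 + (-2.5)^2) = 2.5495
Total = 7.6691


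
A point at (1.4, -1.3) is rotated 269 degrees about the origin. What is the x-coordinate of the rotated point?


x' = x*cos(theta) - y*sin(theta)
cos(269 deg) = -0.0175, sin(269 deg) = -0.9998
x' = 1.4 * -0.0175 - -1.3 * -0.9998
= -0.0244 - 1.2998
= -1.3242


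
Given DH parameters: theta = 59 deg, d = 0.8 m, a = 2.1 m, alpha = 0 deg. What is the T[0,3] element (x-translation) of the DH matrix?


T[0,3] = a * cos(theta)
= 2.1 * cos(59 deg)
= 2.1 * 0.515
= 1.0816


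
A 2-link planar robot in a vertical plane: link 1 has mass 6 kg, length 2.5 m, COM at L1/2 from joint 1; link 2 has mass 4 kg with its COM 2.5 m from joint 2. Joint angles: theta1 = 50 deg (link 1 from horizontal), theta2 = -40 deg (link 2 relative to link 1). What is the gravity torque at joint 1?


Horizontal distance from joint 1 to link-1 COM:
  x_c1 = (L1/2)*cos(t1) = 1.25 * 0.6428 = 0.8035 m
Horizontal distance from joint 1 to link-2 COM:
  x_c2 = L1*cos(t1) + Lc2*cos(t1+t2)
       = 2.5*0.6428 + 2.5*0.9848 = 4.069 m
tau1 = m1*g*x_c1 + m2*g*x_c2
     = 6*9.81*0.8035 + 4*9.81*4.069
     = 47.2931 + 159.6671
     = 206.9602 Nm


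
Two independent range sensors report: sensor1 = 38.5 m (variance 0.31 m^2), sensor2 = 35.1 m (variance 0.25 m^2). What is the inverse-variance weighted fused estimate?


w1 = (1/var1) / (1/var1 + 1/var2)
   = 3.2258 / (3.2258 + 4.0) = 0.4464
w2 = 1 - w1 = 0.5536
fused = w1*s1 + w2*s2 = 17.1875 + 19.4304
= 36.6179 m


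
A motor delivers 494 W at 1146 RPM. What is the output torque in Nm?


omega = 1146 * 2*pi/60 = 120.0088 rad/s
tau = P / omega = 494 / 120.0088
= 4.1164 Nm


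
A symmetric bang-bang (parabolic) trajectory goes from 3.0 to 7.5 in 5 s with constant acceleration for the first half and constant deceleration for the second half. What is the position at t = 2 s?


Symmetric rest-to-rest: each phase covers (pf-p0)/2 in time T/2. 0.5*a*(T/2)^2 = (pf-p0)/2 => a = 4*(pf-p0)/T^2
a = 4*(7.5-3.0)/5^2 = 0.72
t = 2 is in the acceleration phase (t <= T/2).
p = p0 + 0.5*a*t^2 = 3.0 + 0.5*0.72*2^2
= 4.44


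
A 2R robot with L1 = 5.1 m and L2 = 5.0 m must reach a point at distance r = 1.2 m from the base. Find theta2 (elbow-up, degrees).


cos(theta2) = (r^2 - L1^2 - L2^2) / (2*L1*L2)
cos(theta2) = (1.44 - 26.01 - 25.0) / 51.0
cos(theta2) = -0.971961
theta2 = 166.3999 degrees


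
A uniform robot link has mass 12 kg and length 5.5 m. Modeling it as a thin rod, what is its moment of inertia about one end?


I = (1/3) * m * L^2
= (1/3) * 12 * 5.5^2
= 0.333333 * 12 * 30.25
= 121.0 kg*m^2


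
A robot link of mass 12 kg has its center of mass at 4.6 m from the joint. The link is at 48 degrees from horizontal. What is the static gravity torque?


tau = m*g*L*cos(angle)
= 12 * 9.81 * 4.6 * cos(48 deg)
= 12 * 9.81 * 4.6 * 0.6691
= 362.3423 Nm


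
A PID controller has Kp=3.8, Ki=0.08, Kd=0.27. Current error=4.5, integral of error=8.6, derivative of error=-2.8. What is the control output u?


u = Kp*e + Ki*int(e) + Kd*de/dt
= 3.8*4.5 + 0.08*8.6 + 0.27*(-2.8)
= 17.1 + 0.688 + -0.756
= 17.032


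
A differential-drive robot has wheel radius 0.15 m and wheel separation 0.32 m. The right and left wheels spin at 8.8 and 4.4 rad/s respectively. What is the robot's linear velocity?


vR = r*wR = 0.15*8.8 = 1.32 m/s
vL = r*wL = 0.15*4.4 = 0.66 m/s
v = (vR+vL)/2 = 0.99 m/s
omega = (vR-vL)/L = 2.0625 rad/s
linear velocity = 0.99 m/s


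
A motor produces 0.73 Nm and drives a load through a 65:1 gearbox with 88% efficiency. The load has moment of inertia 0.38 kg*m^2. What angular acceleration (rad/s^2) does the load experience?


tau_out = tau_motor * N * eta
= 0.73 * 65 * 0.88 = 41.756 Nm
alpha = tau_out / I = 41.756 / 0.38
= 109.8842 rad/s^2


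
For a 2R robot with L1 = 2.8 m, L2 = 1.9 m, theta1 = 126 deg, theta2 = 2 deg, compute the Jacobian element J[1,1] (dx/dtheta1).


J[1,1] = -L1*sin(t1) - L2*sin(t1+t2)
= -2.8*sin(126) - 1.9*sin(128)
= -3.7625


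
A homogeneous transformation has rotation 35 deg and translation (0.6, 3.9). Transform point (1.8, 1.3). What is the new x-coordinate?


x' = cos(theta)*px - sin(theta)*py + tx
= 0.8192*1.8 - 0.5736*1.3 + 0.6
= 1.3288


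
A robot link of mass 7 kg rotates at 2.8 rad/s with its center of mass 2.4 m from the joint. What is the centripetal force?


F = m * omega^2 * r
= 7 * 2.8^2 * 2.4
= 7 * 7.84 * 2.4
= 131.712 N


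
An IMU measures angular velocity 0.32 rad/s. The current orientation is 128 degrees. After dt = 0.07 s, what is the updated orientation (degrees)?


delta_theta = w * dt = 0.32 * 0.07 = 0.0224 rad
= 1.2834 deg
theta_new = 128 + 1.2834 = 129.2834 deg


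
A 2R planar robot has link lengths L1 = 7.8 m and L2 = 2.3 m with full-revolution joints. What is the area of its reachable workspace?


r_max = L1 + L2 = 10.1 m
r_min = |L1 - L2| = 5.5 m
Area = pi*(r_max^2 - r_min^2)
= pi*(102.01 - 30.25)
= pi * 71.76
= 225.4407 m^2


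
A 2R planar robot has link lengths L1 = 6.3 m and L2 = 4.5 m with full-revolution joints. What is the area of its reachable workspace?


r_max = L1 + L2 = 10.8 m
r_min = |L1 - L2| = 1.8 m
Area = pi*(r_max^2 - r_min^2)
= pi*(116.64 - 3.24)
= pi * 113.4
= 356.2566 m^2


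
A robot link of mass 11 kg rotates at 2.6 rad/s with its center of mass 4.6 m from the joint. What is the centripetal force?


F = m * omega^2 * r
= 11 * 2.6^2 * 4.6
= 11 * 6.76 * 4.6
= 342.056 N


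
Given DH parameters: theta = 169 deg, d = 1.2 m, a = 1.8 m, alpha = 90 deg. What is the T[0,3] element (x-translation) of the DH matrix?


T[0,3] = a * cos(theta)
= 1.8 * cos(169 deg)
= 1.8 * -0.9816
= -1.7669


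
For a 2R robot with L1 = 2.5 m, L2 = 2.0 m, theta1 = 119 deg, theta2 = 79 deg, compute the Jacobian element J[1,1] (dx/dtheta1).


J[1,1] = -L1*sin(t1) - L2*sin(t1+t2)
= -2.5*sin(119) - 2.0*sin(198)
= -1.5685


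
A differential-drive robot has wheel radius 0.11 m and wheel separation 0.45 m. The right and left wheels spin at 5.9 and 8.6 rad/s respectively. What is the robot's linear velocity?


vR = r*wR = 0.11*5.9 = 0.649 m/s
vL = r*wL = 0.11*8.6 = 0.946 m/s
v = (vR+vL)/2 = 0.7975 m/s
omega = (vR-vL)/L = -0.66 rad/s
linear velocity = 0.7975 m/s


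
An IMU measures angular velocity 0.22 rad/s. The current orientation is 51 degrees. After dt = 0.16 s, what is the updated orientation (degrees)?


delta_theta = w * dt = 0.22 * 0.16 = 0.0352 rad
= 2.0168 deg
theta_new = 51 + 2.0168 = 53.0168 deg


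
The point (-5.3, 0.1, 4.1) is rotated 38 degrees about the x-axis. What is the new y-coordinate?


Rotation about x-axis: y' = y*cos(theta) - z*sin(theta)
= 0.1 * 0.788 - 4.1 * 0.6157
= -2.4454


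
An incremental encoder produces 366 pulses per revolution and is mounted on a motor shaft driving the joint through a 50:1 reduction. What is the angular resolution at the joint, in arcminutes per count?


counts per rev = 366
effective counts at joint = 366 * 50 = 18300
resolution = 360*60 / 18300
= 1.1803 arcmin/count


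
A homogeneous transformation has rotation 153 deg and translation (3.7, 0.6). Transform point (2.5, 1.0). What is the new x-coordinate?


x' = cos(theta)*px - sin(theta)*py + tx
= -0.891*2.5 - 0.454*1.0 + 3.7
= 1.0185


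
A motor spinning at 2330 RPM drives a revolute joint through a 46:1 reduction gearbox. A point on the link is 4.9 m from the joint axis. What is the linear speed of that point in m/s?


omega_motor = 2330 * 2*pi/60 = 243.997 rad/s
omega_joint = omega_motor / 46 = 5.3043 rad/s
v = omega_joint * r = 5.3043 * 4.9
= 25.991 m/s


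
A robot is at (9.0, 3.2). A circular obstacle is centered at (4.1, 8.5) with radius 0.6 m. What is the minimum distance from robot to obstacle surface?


center_dist = sqrt((9.0-4.1)^2 + (3.2-8.5)^2)
= sqrt(24.01 + 28.09)
= 7.218
min_dist = center_dist - radius = 7.218 - 0.6 = 6.618 m


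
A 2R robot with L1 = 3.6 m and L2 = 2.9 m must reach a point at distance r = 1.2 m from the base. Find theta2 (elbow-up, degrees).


cos(theta2) = (r^2 - L1^2 - L2^2) / (2*L1*L2)
cos(theta2) = (1.44 - 12.96 - 8.41) / 20.88
cos(theta2) = -0.954502
theta2 = 162.6502 degrees


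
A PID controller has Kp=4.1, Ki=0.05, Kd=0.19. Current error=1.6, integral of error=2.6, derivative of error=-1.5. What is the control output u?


u = Kp*e + Ki*int(e) + Kd*de/dt
= 4.1*1.6 + 0.05*2.6 + 0.19*(-1.5)
= 6.56 + 0.13 + -0.285
= 6.405


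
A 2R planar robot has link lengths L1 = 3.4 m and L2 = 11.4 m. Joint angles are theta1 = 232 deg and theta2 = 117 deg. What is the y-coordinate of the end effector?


Convert angles to radians: theta1 = 4.0492, theta2 = 2.042
y = L1*sin(theta1) + L2*sin(theta1+theta2)
y = -2.6792 + -2.1752
y = -4.8545


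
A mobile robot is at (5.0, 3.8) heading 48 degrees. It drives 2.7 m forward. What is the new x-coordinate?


x_new = x0 + d*cos(theta)
= 5.0 + 2.7*cos(48)
= 5.0 + 1.8067
= 6.8067


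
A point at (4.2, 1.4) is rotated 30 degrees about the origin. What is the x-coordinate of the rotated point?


x' = x*cos(theta) - y*sin(theta)
cos(30 deg) = 0.866, sin(30 deg) = 0.5
x' = 4.2 * 0.866 - 1.4 * 0.5
= 3.6373 - 0.7
= 2.9373


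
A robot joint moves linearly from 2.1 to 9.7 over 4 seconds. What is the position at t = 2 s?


s = t/T = 2/4 = 0.5
p(t) = p0 + (pf-p0)*s
= 2.1 + (9.7 - 2.1) * 0.5
= 5.9


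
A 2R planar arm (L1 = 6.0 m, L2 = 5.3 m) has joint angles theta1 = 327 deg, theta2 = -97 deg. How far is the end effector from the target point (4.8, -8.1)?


End effector via forward kinematics:
x = L1*cos(t1) + L2*cos(t1+t2) = 1.6252
y = L1*sin(t1) + L2*sin(t1+t2) = -7.3279
Distance to target:
d = sqrt((4.8 - 1.6252)^2 + (-8.1 - -7.3279)^2)
= sqrt(10.079 + 0.5962)
= 3.2673 m


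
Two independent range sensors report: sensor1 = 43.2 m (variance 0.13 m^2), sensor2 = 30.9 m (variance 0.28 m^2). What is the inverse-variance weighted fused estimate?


w1 = (1/var1) / (1/var1 + 1/var2)
   = 7.6923 / (7.6923 + 3.5714) = 0.6829
w2 = 1 - w1 = 0.3171
fused = w1*s1 + w2*s2 = 29.5024 + 9.7976
= 39.3 m


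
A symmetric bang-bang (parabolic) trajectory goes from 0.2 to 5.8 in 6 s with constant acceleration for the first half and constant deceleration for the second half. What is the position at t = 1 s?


Symmetric rest-to-rest: each phase covers (pf-p0)/2 in time T/2. 0.5*a*(T/2)^2 = (pf-p0)/2 => a = 4*(pf-p0)/T^2
a = 4*(5.8-0.2)/6^2 = 0.6222
t = 1 is in the acceleration phase (t <= T/2).
p = p0 + 0.5*a*t^2 = 0.2 + 0.5*0.6222*1^2
= 0.5111


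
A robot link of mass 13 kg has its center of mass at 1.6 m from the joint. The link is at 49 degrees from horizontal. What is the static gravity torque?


tau = m*g*L*cos(angle)
= 13 * 9.81 * 1.6 * cos(49 deg)
= 13 * 9.81 * 1.6 * 0.6561
= 133.8675 Nm


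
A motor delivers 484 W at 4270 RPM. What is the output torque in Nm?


omega = 4270 * 2*pi/60 = 447.1534 rad/s
tau = P / omega = 484 / 447.1534
= 1.0824 Nm


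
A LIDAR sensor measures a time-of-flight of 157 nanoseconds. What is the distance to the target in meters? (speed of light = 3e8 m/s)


tof = 157 ns = 1.57e-07 s
dist = c * tof / 2
= 3e8 * 1.57e-07 / 2
= 23.55 m


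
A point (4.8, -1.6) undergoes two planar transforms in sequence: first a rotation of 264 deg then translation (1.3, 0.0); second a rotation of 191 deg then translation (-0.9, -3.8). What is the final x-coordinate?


After transform 1:
x1 = cos(264)*4.8 - sin(264)*-1.6 + 1.3 = -0.793
y1 = sin(264)*4.8 + cos(264)*-1.6 + 0.0 = -4.6065
After transform 2:
x2 = cos(191)*-0.793 - sin(191)*-4.6065 + -0.9
= -1.0006


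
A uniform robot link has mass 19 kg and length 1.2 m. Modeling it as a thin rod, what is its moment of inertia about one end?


I = (1/3) * m * L^2
= (1/3) * 19 * 1.2^2
= 0.333333 * 19 * 1.44
= 9.12 kg*m^2


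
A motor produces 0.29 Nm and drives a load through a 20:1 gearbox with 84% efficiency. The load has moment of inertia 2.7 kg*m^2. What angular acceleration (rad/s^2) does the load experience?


tau_out = tau_motor * N * eta
= 0.29 * 20 * 0.84 = 4.872 Nm
alpha = tau_out / I = 4.872 / 2.7
= 1.8044 rad/s^2


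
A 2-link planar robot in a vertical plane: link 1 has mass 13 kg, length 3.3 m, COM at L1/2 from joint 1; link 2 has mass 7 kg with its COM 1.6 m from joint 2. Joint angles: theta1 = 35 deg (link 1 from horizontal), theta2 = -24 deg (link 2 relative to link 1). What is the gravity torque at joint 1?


Horizontal distance from joint 1 to link-1 COM:
  x_c1 = (L1/2)*cos(t1) = 1.65 * 0.8192 = 1.3516 m
Horizontal distance from joint 1 to link-2 COM:
  x_c2 = L1*cos(t1) + Lc2*cos(t1+t2)
       = 3.3*0.8192 + 1.6*0.9816 = 4.2738 m
tau1 = m1*g*x_c1 + m2*g*x_c2
     = 13*9.81*1.3516 + 7*9.81*4.2738
     = 172.3697 + 293.4822
     = 465.8519 Nm


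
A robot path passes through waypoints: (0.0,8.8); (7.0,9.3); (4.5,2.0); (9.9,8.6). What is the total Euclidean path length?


Segment lengths:
  seg1 = sqrt((7.0)^2 + (0.5)^2) = 7.0178
  seg2 = sqrt((-2.5)^2 + (-7.3)^2) = 7.7162
  seg3 = sqrt((5.4)^2 + (6.6)^2) = 8.5276
Total = 23.2617


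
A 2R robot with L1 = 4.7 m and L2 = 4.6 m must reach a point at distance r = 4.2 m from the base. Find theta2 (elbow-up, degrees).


cos(theta2) = (r^2 - L1^2 - L2^2) / (2*L1*L2)
cos(theta2) = (17.64 - 22.09 - 21.16) / 43.24
cos(theta2) = -0.592276
theta2 = 126.3187 degrees


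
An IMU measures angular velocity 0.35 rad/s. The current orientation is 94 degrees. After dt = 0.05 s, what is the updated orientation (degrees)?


delta_theta = w * dt = 0.35 * 0.05 = 0.0175 rad
= 1.0027 deg
theta_new = 94 + 1.0027 = 95.0027 deg


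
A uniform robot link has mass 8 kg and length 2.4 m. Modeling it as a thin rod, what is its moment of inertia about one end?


I = (1/3) * m * L^2
= (1/3) * 8 * 2.4^2
= 0.333333 * 8 * 5.76
= 15.36 kg*m^2


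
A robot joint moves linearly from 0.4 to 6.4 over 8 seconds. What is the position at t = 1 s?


s = t/T = 1/8 = 0.125
p(t) = p0 + (pf-p0)*s
= 0.4 + (6.4 - 0.4) * 0.125
= 1.15


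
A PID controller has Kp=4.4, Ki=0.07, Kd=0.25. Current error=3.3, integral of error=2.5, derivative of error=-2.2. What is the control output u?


u = Kp*e + Ki*int(e) + Kd*de/dt
= 4.4*3.3 + 0.07*2.5 + 0.25*(-2.2)
= 14.52 + 0.175 + -0.55
= 14.145


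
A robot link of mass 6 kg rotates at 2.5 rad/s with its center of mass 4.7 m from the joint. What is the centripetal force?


F = m * omega^2 * r
= 6 * 2.5^2 * 4.7
= 6 * 6.25 * 4.7
= 176.25 N


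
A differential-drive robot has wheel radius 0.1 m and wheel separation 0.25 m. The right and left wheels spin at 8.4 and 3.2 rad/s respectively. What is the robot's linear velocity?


vR = r*wR = 0.1*8.4 = 0.84 m/s
vL = r*wL = 0.1*3.2 = 0.32 m/s
v = (vR+vL)/2 = 0.58 m/s
omega = (vR-vL)/L = 2.08 rad/s
linear velocity = 0.58 m/s


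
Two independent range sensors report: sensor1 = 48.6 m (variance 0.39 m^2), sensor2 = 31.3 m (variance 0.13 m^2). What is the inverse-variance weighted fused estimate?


w1 = (1/var1) / (1/var1 + 1/var2)
   = 2.5641 / (2.5641 + 7.6923) = 0.25
w2 = 1 - w1 = 0.75
fused = w1*s1 + w2*s2 = 12.15 + 23.475
= 35.625 m


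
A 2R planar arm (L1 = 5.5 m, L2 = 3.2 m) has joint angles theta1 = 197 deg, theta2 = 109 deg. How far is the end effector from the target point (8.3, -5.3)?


End effector via forward kinematics:
x = L1*cos(t1) + L2*cos(t1+t2) = -3.3788
y = L1*sin(t1) + L2*sin(t1+t2) = -4.1969
Distance to target:
d = sqrt((8.3 - -3.3788)^2 + (-5.3 - -4.1969)^2)
= sqrt(136.3935 + 1.2168)
= 11.7307 m


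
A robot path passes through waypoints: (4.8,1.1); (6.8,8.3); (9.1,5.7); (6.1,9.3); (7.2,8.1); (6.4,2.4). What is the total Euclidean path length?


Segment lengths:
  seg1 = sqrt((2.0)^2 + (7.2)^2) = 7.4726
  seg2 = sqrt((2.3)^2 + (-2.6)^2) = 3.4713
  seg3 = sqrt((-3.0)^2 + (3.6)^2) = 4.6861
  seg4 = sqrt((1.1)^2 + (-1.2)^2) = 1.6279
  seg5 = sqrt((-0.8)^2 + (-5.7)^2) = 5.7559
Total = 23.0138


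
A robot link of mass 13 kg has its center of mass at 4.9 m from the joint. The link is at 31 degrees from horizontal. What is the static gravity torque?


tau = m*g*L*cos(angle)
= 13 * 9.81 * 4.9 * cos(31 deg)
= 13 * 9.81 * 4.9 * 0.8572
= 535.6413 Nm


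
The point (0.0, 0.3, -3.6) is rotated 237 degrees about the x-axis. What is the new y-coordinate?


Rotation about x-axis: y' = y*cos(theta) - z*sin(theta)
= 0.3 * -0.5446 - -3.6 * -0.8387
= -3.1826


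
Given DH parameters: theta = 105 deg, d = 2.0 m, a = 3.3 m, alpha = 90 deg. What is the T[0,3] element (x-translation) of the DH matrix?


T[0,3] = a * cos(theta)
= 3.3 * cos(105 deg)
= 3.3 * -0.2588
= -0.8541


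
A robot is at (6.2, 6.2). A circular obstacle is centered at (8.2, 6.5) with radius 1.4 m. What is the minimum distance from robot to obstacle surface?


center_dist = sqrt((6.2-8.2)^2 + (6.2-6.5)^2)
= sqrt(4.0 + 0.09)
= 2.0224
min_dist = center_dist - radius = 2.0224 - 1.4 = 0.6224 m


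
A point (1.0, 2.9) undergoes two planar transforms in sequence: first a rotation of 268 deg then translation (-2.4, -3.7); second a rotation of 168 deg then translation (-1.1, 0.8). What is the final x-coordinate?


After transform 1:
x1 = cos(268)*1.0 - sin(268)*2.9 + -2.4 = 0.4633
y1 = sin(268)*1.0 + cos(268)*2.9 + -3.7 = -4.8006
After transform 2:
x2 = cos(168)*0.4633 - sin(168)*-4.8006 + -1.1
= -0.5551


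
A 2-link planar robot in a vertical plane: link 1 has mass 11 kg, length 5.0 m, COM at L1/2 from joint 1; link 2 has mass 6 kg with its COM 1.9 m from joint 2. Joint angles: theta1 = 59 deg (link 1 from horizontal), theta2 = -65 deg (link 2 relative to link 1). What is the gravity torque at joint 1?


Horizontal distance from joint 1 to link-1 COM:
  x_c1 = (L1/2)*cos(t1) = 2.5 * 0.515 = 1.2876 m
Horizontal distance from joint 1 to link-2 COM:
  x_c2 = L1*cos(t1) + Lc2*cos(t1+t2)
       = 5.0*0.515 + 1.9*0.9945 = 4.4648 m
tau1 = m1*g*x_c1 + m2*g*x_c2
     = 11*9.81*1.2876 + 6*9.81*4.4648
     = 138.9444 + 262.7971
     = 401.7415 Nm


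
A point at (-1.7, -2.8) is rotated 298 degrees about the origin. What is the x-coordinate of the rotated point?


x' = x*cos(theta) - y*sin(theta)
cos(298 deg) = 0.4695, sin(298 deg) = -0.8829
x' = -1.7 * 0.4695 - -2.8 * -0.8829
= -0.7981 - 2.4723
= -3.2704


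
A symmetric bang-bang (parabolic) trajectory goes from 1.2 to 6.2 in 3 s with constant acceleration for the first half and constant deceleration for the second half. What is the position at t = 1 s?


Symmetric rest-to-rest: each phase covers (pf-p0)/2 in time T/2. 0.5*a*(T/2)^2 = (pf-p0)/2 => a = 4*(pf-p0)/T^2
a = 4*(6.2-1.2)/3^2 = 2.2222
t = 1 is in the acceleration phase (t <= T/2).
p = p0 + 0.5*a*t^2 = 1.2 + 0.5*2.2222*1^2
= 2.3111


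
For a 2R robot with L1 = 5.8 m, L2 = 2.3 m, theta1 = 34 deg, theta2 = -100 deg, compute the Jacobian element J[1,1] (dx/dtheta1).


J[1,1] = -L1*sin(t1) - L2*sin(t1+t2)
= -5.8*sin(34) - 2.3*sin(-66)
= -1.1422


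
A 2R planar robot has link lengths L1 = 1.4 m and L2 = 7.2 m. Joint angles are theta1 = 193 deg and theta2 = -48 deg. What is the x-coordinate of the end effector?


Convert angles to radians: theta1 = 3.3685, theta2 = -0.8378
x = L1*cos(theta1) + L2*cos(theta1+theta2)
x = -1.3641 + -5.8979
x = -7.262


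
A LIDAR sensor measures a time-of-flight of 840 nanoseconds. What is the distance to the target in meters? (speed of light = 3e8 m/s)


tof = 840 ns = 8.4e-07 s
dist = c * tof / 2
= 3e8 * 8.4e-07 / 2
= 126.0 m


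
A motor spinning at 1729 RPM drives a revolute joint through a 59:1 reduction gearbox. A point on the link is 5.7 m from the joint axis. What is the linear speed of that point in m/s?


omega_motor = 1729 * 2*pi/60 = 181.0605 rad/s
omega_joint = omega_motor / 59 = 3.0688 rad/s
v = omega_joint * r = 3.0688 * 5.7
= 17.4923 m/s


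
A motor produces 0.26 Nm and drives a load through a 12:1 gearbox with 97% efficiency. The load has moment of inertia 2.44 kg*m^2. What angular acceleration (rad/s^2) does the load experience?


tau_out = tau_motor * N * eta
= 0.26 * 12 * 0.97 = 3.0264 Nm
alpha = tau_out / I = 3.0264 / 2.44
= 1.2403 rad/s^2


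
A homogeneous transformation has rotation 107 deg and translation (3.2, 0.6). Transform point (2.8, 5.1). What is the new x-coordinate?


x' = cos(theta)*px - sin(theta)*py + tx
= -0.2924*2.8 - 0.9563*5.1 + 3.2
= -2.4958


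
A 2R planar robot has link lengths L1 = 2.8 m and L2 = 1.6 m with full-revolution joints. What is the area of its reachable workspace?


r_max = L1 + L2 = 4.4 m
r_min = |L1 - L2| = 1.2 m
Area = pi*(r_max^2 - r_min^2)
= pi*(19.36 - 1.44)
= pi * 17.92
= 56.2973 m^2


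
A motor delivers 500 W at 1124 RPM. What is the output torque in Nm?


omega = 1124 * 2*pi/60 = 117.705 rad/s
tau = P / omega = 500 / 117.705
= 4.2479 Nm


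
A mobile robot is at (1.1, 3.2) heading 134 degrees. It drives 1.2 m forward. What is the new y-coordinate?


y_new = y0 + d*sin(theta)
= 3.2 + 1.2*sin(134)
= 3.2 + 0.8632
= 4.0632


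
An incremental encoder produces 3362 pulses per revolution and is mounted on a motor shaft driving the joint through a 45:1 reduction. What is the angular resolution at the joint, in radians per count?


counts per rev = 3362
effective counts at joint = 3362 * 45 = 151290
resolution = 2*pi / 151290
= 4.1531e-05 rad/count


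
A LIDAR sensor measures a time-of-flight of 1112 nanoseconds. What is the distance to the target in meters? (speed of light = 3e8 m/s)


tof = 1112 ns = 1.112e-06 s
dist = c * tof / 2
= 3e8 * 1.112e-06 / 2
= 166.8 m


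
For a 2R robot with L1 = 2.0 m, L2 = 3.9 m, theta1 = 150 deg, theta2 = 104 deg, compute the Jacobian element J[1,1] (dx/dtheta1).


J[1,1] = -L1*sin(t1) - L2*sin(t1+t2)
= -2.0*sin(150) - 3.9*sin(254)
= 2.7489


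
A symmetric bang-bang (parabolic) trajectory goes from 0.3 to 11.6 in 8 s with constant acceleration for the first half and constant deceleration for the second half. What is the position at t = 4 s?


Symmetric rest-to-rest: each phase covers (pf-p0)/2 in time T/2. 0.5*a*(T/2)^2 = (pf-p0)/2 => a = 4*(pf-p0)/T^2
a = 4*(11.6-0.3)/8^2 = 0.7062
t = 4 is in the acceleration phase (t <= T/2).
p = p0 + 0.5*a*t^2 = 0.3 + 0.5*0.7062*4^2
= 5.95


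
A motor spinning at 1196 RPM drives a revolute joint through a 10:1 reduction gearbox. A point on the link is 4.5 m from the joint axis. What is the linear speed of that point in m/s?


omega_motor = 1196 * 2*pi/60 = 125.2448 rad/s
omega_joint = omega_motor / 10 = 12.5245 rad/s
v = omega_joint * r = 12.5245 * 4.5
= 56.3602 m/s


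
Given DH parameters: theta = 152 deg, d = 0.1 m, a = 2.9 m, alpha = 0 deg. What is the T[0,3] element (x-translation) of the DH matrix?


T[0,3] = a * cos(theta)
= 2.9 * cos(152 deg)
= 2.9 * -0.8829
= -2.5605


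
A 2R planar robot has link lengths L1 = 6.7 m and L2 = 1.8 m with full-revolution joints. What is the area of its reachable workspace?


r_max = L1 + L2 = 8.5 m
r_min = |L1 - L2| = 4.9 m
Area = pi*(r_max^2 - r_min^2)
= pi*(72.25 - 24.01)
= pi * 48.24
= 151.5504 m^2


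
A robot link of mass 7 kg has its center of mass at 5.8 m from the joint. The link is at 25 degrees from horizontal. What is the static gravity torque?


tau = m*g*L*cos(angle)
= 7 * 9.81 * 5.8 * cos(25 deg)
= 7 * 9.81 * 5.8 * 0.9063
= 360.9697 Nm


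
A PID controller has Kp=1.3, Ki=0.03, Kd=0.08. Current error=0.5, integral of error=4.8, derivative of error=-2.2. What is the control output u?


u = Kp*e + Ki*int(e) + Kd*de/dt
= 1.3*0.5 + 0.03*4.8 + 0.08*(-2.2)
= 0.65 + 0.144 + -0.176
= 0.618


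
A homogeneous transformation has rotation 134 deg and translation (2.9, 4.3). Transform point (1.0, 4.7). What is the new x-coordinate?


x' = cos(theta)*px - sin(theta)*py + tx
= -0.6947*1.0 - 0.7193*4.7 + 2.9
= -1.1756


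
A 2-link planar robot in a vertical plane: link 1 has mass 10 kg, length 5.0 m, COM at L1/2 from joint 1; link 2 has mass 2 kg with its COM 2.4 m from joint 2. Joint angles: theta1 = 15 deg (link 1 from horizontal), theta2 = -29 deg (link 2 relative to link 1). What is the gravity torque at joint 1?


Horizontal distance from joint 1 to link-1 COM:
  x_c1 = (L1/2)*cos(t1) = 2.5 * 0.9659 = 2.4148 m
Horizontal distance from joint 1 to link-2 COM:
  x_c2 = L1*cos(t1) + Lc2*cos(t1+t2)
       = 5.0*0.9659 + 2.4*0.9703 = 7.1583 m
tau1 = m1*g*x_c1 + m2*g*x_c2
     = 10*9.81*2.4148 + 2*9.81*7.1583
     = 236.8933 + 140.4466
     = 377.3399 Nm


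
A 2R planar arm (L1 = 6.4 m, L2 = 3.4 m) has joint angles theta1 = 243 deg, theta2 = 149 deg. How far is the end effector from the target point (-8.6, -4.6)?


End effector via forward kinematics:
x = L1*cos(t1) + L2*cos(t1+t2) = -0.0222
y = L1*sin(t1) + L2*sin(t1+t2) = -3.9007
Distance to target:
d = sqrt((-8.6 - -0.0222)^2 + (-4.6 - -3.9007)^2)
= sqrt(73.5791 + 0.489)
= 8.6063 m


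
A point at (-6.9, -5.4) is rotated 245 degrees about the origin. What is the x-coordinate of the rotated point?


x' = x*cos(theta) - y*sin(theta)
cos(245 deg) = -0.4226, sin(245 deg) = -0.9063
x' = -6.9 * -0.4226 - -5.4 * -0.9063
= 2.9161 - 4.8941
= -1.978


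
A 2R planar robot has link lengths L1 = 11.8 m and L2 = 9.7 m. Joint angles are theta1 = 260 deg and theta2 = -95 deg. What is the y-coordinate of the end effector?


Convert angles to radians: theta1 = 4.5379, theta2 = -1.6581
y = L1*sin(theta1) + L2*sin(theta1+theta2)
y = -11.6207 + 2.5105
y = -9.1102


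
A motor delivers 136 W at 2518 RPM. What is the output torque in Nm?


omega = 2518 * 2*pi/60 = 263.6843 rad/s
tau = P / omega = 136 / 263.6843
= 0.5158 Nm


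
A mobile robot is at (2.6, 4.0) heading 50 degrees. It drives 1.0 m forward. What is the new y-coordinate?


y_new = y0 + d*sin(theta)
= 4.0 + 1.0*sin(50)
= 4.0 + 0.766
= 4.766


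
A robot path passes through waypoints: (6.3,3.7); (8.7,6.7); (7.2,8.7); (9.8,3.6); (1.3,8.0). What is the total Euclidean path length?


Segment lengths:
  seg1 = sqrt((2.4)^2 + (3.0)^2) = 3.8419
  seg2 = sqrt((-1.5)^2 + (2.0)^2) = 2.5
  seg3 = sqrt((2.6)^2 + (-5.1)^2) = 5.7245
  seg4 = sqrt((-8.5)^2 + (4.4)^2) = 9.5713
Total = 21.6377


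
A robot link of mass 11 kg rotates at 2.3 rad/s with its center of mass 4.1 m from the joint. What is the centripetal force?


F = m * omega^2 * r
= 11 * 2.3^2 * 4.1
= 11 * 5.29 * 4.1
= 238.579 N
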